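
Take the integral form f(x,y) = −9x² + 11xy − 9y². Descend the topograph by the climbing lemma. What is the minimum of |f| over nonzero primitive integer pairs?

translate: b→7 (≡-11 mod 18), so (9,-11,9)→(9,7,7)
flip: (9,7,7)→(7,-7,9)
translate: b→7 (≡-7 mod 14), so (7,-7,9)→(7,7,9)
reduced (well bottom): (7,7,9) with a≤c, −a<b≤a
well minimum |f| = |-7| = 7 (negative-definite)

7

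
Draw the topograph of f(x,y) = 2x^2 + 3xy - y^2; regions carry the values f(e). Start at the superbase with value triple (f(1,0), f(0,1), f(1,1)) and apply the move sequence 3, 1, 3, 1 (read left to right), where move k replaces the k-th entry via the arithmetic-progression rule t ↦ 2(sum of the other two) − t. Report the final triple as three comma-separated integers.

start (2,-1,4) = (f(1,0),f(0,1),f(1,1))
replace slot 3: 2·(2+(-1)) − 4 = -2 → (2,-1,-2)
replace slot 1: 2·((-1)+(-2)) − 2 = -8 → (-8,-1,-2)
replace slot 3: 2·((-8)+(-1)) − (-2) = -16 → (-8,-1,-16)
replace slot 1: 2·((-1)+(-16)) − (-8) = -26 → (-26,-1,-16)

-26,-1,-16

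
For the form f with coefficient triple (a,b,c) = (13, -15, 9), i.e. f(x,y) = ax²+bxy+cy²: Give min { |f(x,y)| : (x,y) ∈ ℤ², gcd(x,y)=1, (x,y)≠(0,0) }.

translate: b→11 (≡-15 mod 26), so (13,-15,9)→(13,11,7)
flip: (13,11,7)→(7,-11,13)
translate: b→3 (≡-11 mod 14), so (7,-11,13)→(7,3,9)
reduced (well bottom): (7,3,9) with a≤c, −a<b≤a
well minimum = a = 7

7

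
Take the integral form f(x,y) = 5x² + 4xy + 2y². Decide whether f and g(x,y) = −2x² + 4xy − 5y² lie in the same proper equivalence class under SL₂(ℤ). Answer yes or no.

D₁ = -24, D₂ = -24
f: flip: (5,4,2)→(2,-4,5)
f: translate: b→0 (≡-4 mod 4), so (2,-4,5)→(2,0,3)
f: reduced (well bottom): (2,0,3) with a≤c, −a<b≤a
g is negative-definite; reduce −g:
−g: translate: b→0 (≡-4 mod 4), so (2,-4,5)→(2,0,3)
−g: reduced (well bottom): (2,0,3) with a≤c, −a<b≤a
flip sign back: reduced form of g is (-2,0,-3)
reduced forms (2, 0, 3) vs (-2, 0, -3) ⇒ inequivalent

no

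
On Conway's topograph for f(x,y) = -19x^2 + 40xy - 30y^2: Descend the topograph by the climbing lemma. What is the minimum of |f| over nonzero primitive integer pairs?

translate: b→-2 (≡-40 mod 38), so (19,-40,30)→(19,-2,9)
flip: (19,-2,9)→(9,2,19)
reduced (well bottom): (9,2,19) with a≤c, −a<b≤a
well minimum |f| = |-9| = 9 (negative-definite)

9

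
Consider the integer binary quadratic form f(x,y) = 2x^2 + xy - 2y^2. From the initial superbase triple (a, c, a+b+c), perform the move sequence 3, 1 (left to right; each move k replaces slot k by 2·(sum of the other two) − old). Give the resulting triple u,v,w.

start (2,-2,1) = (f(1,0),f(0,1),f(1,1))
replace slot 3: 2·(2+(-2)) − 1 = -1 → (2,-2,-1)
replace slot 1: 2·((-2)+(-1)) − 2 = -8 → (-8,-2,-1)

-8,-2,-1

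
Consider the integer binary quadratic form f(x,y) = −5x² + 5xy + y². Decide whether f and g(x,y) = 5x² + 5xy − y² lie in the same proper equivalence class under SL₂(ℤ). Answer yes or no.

D₁ = 45, D₂ = 45
river cycle of f (length 2): (1, 5, -5), (-5, 5, 1)
river cycle of g (length 2): (-1, 5, 5), (5, 5, -1)
cycles differ ⇒ inequivalent

no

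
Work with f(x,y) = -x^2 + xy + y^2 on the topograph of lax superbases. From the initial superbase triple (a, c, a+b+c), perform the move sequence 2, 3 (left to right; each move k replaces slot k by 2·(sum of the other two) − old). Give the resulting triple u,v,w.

start (-1,1,1) = (f(1,0),f(0,1),f(1,1))
replace slot 2: 2·((-1)+1) − 1 = -1 → (-1,-1,1)
replace slot 3: 2·((-1)+(-1)) − 1 = -5 → (-1,-1,-5)

-1,-1,-5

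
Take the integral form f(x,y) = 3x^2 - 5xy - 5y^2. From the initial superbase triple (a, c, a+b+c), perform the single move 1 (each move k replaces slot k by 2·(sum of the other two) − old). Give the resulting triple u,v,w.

start (3,-5,-7) = (f(1,0),f(0,1),f(1,1))
replace slot 1: 2·((-5)+(-7)) − 3 = -27 → (-27,-5,-7)

-27,-5,-7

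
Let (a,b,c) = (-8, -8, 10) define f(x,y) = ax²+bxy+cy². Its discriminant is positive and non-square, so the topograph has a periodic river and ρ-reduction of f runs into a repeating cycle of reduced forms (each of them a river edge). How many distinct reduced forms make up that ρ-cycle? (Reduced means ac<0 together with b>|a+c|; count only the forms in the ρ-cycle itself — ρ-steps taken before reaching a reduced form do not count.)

D = 384, ⌊√D⌋ = 19
descent: ρ → (10,8,-8)  [lands on river]
river: ρ → (-8,8,10)
river: ρ → (10,12,-6)
river: ρ → (-6,12,10)
ρ-cycle length = 4 (tail of 1 descent step not counted)

4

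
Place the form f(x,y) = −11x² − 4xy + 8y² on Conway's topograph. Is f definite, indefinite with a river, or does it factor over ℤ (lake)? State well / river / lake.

D = b²−4ac = (-4)² − 4·(-11)·8 = 368
D > 0 non-square ⇒ indefinite ⇒ periodic river

river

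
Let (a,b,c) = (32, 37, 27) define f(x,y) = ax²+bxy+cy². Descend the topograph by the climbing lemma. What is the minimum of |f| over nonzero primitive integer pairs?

translate: b→-27 (≡37 mod 64), so (32,37,27)→(32,-27,22)
flip: (32,-27,22)→(22,27,32)
translate: b→-17 (≡27 mod 44), so (22,27,32)→(22,-17,27)
reduced (well bottom): (22,-17,27) with a≤c, −a<b≤a
well minimum = a = 22

22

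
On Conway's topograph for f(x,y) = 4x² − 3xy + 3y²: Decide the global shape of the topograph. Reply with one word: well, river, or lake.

D = b²−4ac = (-3)² − 4·4·3 = -39
D < 0 ⇒ definite ⇒ every region one sign ⇒ single well

well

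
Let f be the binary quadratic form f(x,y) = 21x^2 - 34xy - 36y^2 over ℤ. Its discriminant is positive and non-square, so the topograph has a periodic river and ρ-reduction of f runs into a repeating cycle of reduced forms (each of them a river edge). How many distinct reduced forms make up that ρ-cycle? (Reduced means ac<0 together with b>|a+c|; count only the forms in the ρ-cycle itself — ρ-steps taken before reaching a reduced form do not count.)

D = 4180, ⌊√D⌋ = 64
descent: ρ → (-36,34,21)  [lands on river]
river: ρ → (21,50,-20)
river: ρ → (-20,30,41)
river: ρ → (41,52,-9)
river: ρ → (-9,56,29)
river: ρ → (29,60,-5)
river: ρ → (-5,60,29)
river: ρ → (29,56,-9)
river: ρ → (-9,52,41)
river: ρ → (41,30,-20)
river: ρ → (-20,50,21)
river: ρ → (21,34,-36)
river: ρ → (-36,38,19)
river: ρ → (19,38,-36)
ρ-cycle length = 14 (tail of 1 descent step not counted)

14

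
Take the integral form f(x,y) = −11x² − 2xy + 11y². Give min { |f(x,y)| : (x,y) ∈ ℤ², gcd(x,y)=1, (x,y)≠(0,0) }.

descent: ρ → (11,2,-11)  [lands on river]
river: ρ → (-11,20,2)
river: ρ → (2,20,-11)
river: ρ → (-11,2,11)
river: ρ → (11,20,-2)
river: ρ → (-2,20,11)
closes: descent 1, river 6
min |a| on river = 2

2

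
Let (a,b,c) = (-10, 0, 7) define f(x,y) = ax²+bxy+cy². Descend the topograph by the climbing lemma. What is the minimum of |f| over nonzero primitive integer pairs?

descent: ρ → (7,14,-3)  [lands on river]
river: ρ → (-3,16,2)
river: ρ → (2,16,-3)
river: ρ → (-3,14,7)
closes: descent 1, river 4
min |a| on river = 2

2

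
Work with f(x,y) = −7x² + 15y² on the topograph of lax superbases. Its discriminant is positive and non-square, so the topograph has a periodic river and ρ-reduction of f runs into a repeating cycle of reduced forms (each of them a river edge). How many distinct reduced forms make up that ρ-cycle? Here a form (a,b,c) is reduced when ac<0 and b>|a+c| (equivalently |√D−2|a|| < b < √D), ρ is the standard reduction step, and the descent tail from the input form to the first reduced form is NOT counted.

D = 420, ⌊√D⌋ = 20
descent: ρ → (15,0,-7)
descent: ρ → (-7,14,8)  [lands on river]
river: ρ → (8,18,-3)
river: ρ → (-3,18,8)
river: ρ → (8,14,-7)
ρ-cycle length = 4 (tail of 2 descent steps not counted)

4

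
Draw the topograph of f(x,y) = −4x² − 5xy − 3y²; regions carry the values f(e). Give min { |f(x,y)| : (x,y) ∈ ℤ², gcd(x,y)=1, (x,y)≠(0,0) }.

translate: b→-3 (≡5 mod 8), so (4,5,3)→(4,-3,2)
flip: (4,-3,2)→(2,3,4)
translate: b→-1 (≡3 mod 4), so (2,3,4)→(2,-1,3)
reduced (well bottom): (2,-1,3) with a≤c, −a<b≤a
well minimum |f| = |-2| = 2 (negative-definite)

2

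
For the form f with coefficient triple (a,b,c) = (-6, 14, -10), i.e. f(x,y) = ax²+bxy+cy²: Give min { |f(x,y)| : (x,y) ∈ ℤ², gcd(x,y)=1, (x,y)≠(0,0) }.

translate: b→-2 (≡-14 mod 12), so (6,-14,10)→(6,-2,2)
flip: (6,-2,2)→(2,2,6)
reduced (well bottom): (2,2,6) with a≤c, −a<b≤a
well minimum |f| = |-2| = 2 (negative-definite)

2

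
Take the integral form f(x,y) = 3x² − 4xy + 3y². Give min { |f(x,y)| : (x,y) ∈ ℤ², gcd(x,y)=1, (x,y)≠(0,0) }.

translate: b→2 (≡-4 mod 6), so (3,-4,3)→(3,2,2)
flip: (3,2,2)→(2,-2,3)
translate: b→2 (≡-2 mod 4), so (2,-2,3)→(2,2,3)
reduced (well bottom): (2,2,3) with a≤c, −a<b≤a
well minimum = a = 2

2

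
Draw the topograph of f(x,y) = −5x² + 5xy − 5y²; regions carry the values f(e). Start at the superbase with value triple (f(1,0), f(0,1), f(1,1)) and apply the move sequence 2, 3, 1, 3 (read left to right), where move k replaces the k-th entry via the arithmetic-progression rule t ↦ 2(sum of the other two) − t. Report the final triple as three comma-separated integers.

start (-5,-5,-5) = (f(1,0),f(0,1),f(1,1))
replace slot 2: 2·((-5)+(-5)) − (-5) = -15 → (-5,-15,-5)
replace slot 3: 2·((-5)+(-15)) − (-5) = -35 → (-5,-15,-35)
replace slot 1: 2·((-15)+(-35)) − (-5) = -95 → (-95,-15,-35)
replace slot 3: 2·((-95)+(-15)) − (-35) = -185 → (-95,-15,-185)

-95,-15,-185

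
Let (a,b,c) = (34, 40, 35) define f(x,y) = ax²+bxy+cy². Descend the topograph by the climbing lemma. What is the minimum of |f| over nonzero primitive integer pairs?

translate: b→-28 (≡40 mod 68), so (34,40,35)→(34,-28,29)
flip: (34,-28,29)→(29,28,34)
reduced (well bottom): (29,28,34) with a≤c, −a<b≤a
well minimum = a = 29

29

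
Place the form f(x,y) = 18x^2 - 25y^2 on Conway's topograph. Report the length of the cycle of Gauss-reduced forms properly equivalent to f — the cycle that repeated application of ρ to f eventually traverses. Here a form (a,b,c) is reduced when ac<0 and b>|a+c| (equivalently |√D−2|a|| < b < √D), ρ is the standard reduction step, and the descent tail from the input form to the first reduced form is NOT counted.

D = 1800, ⌊√D⌋ = 42
descent: ρ → (-25,0,18)
descent: ρ → (18,36,-7)  [lands on river]
river: ρ → (-7,34,23)
river: ρ → (23,12,-18)
river: ρ → (-18,24,17)
river: ρ → (17,10,-25)
river: ρ → (-25,40,2)
river: ρ → (2,40,-25)
river: ρ → (-25,10,17)
river: ρ → (17,24,-18)
river: ρ → (-18,12,23)
river: ρ → (23,34,-7)
river: ρ → (-7,36,18)
ρ-cycle length = 12 (tail of 2 descent steps not counted)

12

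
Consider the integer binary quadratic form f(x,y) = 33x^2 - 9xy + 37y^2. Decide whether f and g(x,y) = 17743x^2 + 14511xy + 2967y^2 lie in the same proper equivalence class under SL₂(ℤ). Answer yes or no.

D₁ = -4803, D₂ = -4803
f: reduced (well bottom): (33,-9,37) with a≤c, −a<b≤a
g: flip: (17743,14511,2967)→(2967,-14511,17743)
g: translate: b→-2643 (≡-14511 mod 5934), so (2967,-14511,17743)→(2967,-2643,589)
g: flip: (2967,-2643,589)→(589,2643,2967)
g: translate: b→287 (≡2643 mod 1178), so (589,2643,2967)→(589,287,37)
g: flip: (589,287,37)→(37,-287,589)
g: translate: b→9 (≡-287 mod 74), so (37,-287,589)→(37,9,33)
g: flip: (37,9,33)→(33,-9,37)
g: reduced (well bottom): (33,-9,37) with a≤c, −a<b≤a
reduced forms (33, -9, 37) vs (33, -9, 37) ⇒ equivalent

yes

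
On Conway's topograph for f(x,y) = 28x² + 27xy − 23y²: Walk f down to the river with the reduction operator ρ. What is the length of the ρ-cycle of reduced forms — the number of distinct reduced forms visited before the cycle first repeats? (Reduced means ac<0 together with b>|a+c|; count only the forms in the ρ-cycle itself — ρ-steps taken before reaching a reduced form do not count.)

D = 3305, ⌊√D⌋ = 57
river: ρ → (-23,19,32)
river: ρ → (32,45,-10)
river: ρ → (-10,55,7)
river: ρ → (7,57,-2)
river: ρ → (-2,55,35)
river: ρ → (35,15,-22)
river: ρ → (-22,29,28)
river: ρ → (28,27,-23)
ρ-cycle length = 8 (tail of 0 descent steps not counted)

8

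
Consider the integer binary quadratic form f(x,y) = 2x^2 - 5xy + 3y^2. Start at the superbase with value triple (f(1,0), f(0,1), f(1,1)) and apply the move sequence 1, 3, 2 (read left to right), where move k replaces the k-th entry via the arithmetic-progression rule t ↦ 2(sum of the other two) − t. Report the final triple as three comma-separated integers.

start (2,3,0) = (f(1,0),f(0,1),f(1,1))
replace slot 1: 2·(3+0) − 2 = 4 → (4,3,0)
replace slot 3: 2·(4+3) − 0 = 14 → (4,3,14)
replace slot 2: 2·(4+14) − 3 = 33 → (4,33,14)

4,33,14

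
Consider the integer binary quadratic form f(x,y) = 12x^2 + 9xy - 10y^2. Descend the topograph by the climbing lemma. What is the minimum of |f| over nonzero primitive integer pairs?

river: ρ → (-10,11,11)
river: ρ → (11,11,-10)
river: ρ → (-10,9,12)
river: ρ → (12,15,-7)
river: ρ → (-7,13,14)
river: ρ → (14,15,-6)
river: ρ → (-6,21,5)
river: ρ → (5,19,-10)
river: ρ → (-10,21,3)
river: ρ → (3,21,-10)
river: ρ → (-10,19,5)
river: ρ → (5,21,-6)
river: ρ → (-6,15,14)
river: ρ → (14,13,-7)
river: ρ → (-7,15,12)
river: ρ → (12,9,-10)
closes: descent 0, river 16
min |a| on river = 3

3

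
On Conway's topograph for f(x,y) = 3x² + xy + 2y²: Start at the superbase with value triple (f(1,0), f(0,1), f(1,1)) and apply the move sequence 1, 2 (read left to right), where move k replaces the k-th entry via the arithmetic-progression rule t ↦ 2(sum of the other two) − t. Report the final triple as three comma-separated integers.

start (3,2,6) = (f(1,0),f(0,1),f(1,1))
replace slot 1: 2·(2+6) − 3 = 13 → (13,2,6)
replace slot 2: 2·(13+6) − 2 = 36 → (13,36,6)

13,36,6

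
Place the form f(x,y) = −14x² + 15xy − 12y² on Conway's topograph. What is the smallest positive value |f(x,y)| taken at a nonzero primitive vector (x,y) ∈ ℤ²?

translate: b→13 (≡-15 mod 28), so (14,-15,12)→(14,13,11)
flip: (14,13,11)→(11,-13,14)
translate: b→9 (≡-13 mod 22), so (11,-13,14)→(11,9,12)
reduced (well bottom): (11,9,12) with a≤c, −a<b≤a
well minimum |f| = |-11| = 11 (negative-definite)

11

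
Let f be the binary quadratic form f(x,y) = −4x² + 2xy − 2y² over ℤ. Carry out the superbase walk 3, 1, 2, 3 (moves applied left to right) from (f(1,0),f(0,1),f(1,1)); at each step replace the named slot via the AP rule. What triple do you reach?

start (-4,-2,-4) = (f(1,0),f(0,1),f(1,1))
replace slot 3: 2·((-4)+(-2)) − (-4) = -8 → (-4,-2,-8)
replace slot 1: 2·((-2)+(-8)) − (-4) = -16 → (-16,-2,-8)
replace slot 2: 2·((-16)+(-8)) − (-2) = -46 → (-16,-46,-8)
replace slot 3: 2·((-16)+(-46)) − (-8) = -116 → (-16,-46,-116)

-16,-46,-116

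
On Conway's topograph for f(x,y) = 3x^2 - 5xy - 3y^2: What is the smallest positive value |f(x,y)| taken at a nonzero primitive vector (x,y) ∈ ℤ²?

descent: ρ → (-3,5,3)  [lands on river]
river: ρ → (3,7,-1)
river: ρ → (-1,7,3)
river: ρ → (3,5,-3)
river: ρ → (-3,7,1)
river: ρ → (1,7,-3)
closes: descent 1, river 6
min |a| on river = 1

1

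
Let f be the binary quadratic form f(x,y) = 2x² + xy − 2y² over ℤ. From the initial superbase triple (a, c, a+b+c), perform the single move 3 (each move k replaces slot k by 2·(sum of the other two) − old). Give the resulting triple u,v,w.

start (2,-2,1) = (f(1,0),f(0,1),f(1,1))
replace slot 3: 2·(2+(-2)) − 1 = -1 → (2,-2,-1)

2,-2,-1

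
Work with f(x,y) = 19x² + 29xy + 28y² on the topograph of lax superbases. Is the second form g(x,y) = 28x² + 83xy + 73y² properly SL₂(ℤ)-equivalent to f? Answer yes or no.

D₁ = -1287, D₂ = -1287
f: translate: b→-9 (≡29 mod 38), so (19,29,28)→(19,-9,18)
f: flip: (19,-9,18)→(18,9,19)
f: reduced (well bottom): (18,9,19) with a≤c, −a<b≤a
g: translate: b→27 (≡83 mod 56), so (28,83,73)→(28,27,18)
g: flip: (28,27,18)→(18,-27,28)
g: translate: b→9 (≡-27 mod 36), so (18,-27,28)→(18,9,19)
g: reduced (well bottom): (18,9,19) with a≤c, −a<b≤a
reduced forms (18, 9, 19) vs (18, 9, 19) ⇒ equivalent

yes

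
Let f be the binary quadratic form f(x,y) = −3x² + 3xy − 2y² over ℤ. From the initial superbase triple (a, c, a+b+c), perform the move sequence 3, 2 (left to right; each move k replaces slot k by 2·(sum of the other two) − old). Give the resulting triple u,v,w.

start (-3,-2,-2) = (f(1,0),f(0,1),f(1,1))
replace slot 3: 2·((-3)+(-2)) − (-2) = -8 → (-3,-2,-8)
replace slot 2: 2·((-3)+(-8)) − (-2) = -20 → (-3,-20,-8)

-3,-20,-8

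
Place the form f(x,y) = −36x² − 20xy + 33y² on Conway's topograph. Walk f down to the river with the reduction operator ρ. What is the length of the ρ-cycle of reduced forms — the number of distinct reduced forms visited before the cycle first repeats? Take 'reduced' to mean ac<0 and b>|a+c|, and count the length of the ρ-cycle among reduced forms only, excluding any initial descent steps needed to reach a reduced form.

D = 5152, ⌊√D⌋ = 71
descent: ρ → (33,20,-36)  [lands on river]
river: ρ → (-36,52,17)
river: ρ → (17,50,-39)
river: ρ → (-39,28,28)
river: ρ → (28,28,-39)
river: ρ → (-39,50,17)
river: ρ → (17,52,-36)
river: ρ → (-36,20,33)
river: ρ → (33,46,-23)
river: ρ → (-23,46,33)
ρ-cycle length = 10 (tail of 1 descent step not counted)

10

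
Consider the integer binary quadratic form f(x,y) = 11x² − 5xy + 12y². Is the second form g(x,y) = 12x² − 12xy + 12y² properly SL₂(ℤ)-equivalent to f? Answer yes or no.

D₁ = -503, D₂ = -432
discriminants differ ⇒ not SL₂(ℤ)-equivalent

no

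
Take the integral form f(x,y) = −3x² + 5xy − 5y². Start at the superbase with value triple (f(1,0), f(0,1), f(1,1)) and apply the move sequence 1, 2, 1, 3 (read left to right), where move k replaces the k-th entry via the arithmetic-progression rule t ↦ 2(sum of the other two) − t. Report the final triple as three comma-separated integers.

start (-3,-5,-3) = (f(1,0),f(0,1),f(1,1))
replace slot 1: 2·((-5)+(-3)) − (-3) = -13 → (-13,-5,-3)
replace slot 2: 2·((-13)+(-3)) − (-5) = -27 → (-13,-27,-3)
replace slot 1: 2·((-27)+(-3)) − (-13) = -47 → (-47,-27,-3)
replace slot 3: 2·((-47)+(-27)) − (-3) = -145 → (-47,-27,-145)

-47,-27,-145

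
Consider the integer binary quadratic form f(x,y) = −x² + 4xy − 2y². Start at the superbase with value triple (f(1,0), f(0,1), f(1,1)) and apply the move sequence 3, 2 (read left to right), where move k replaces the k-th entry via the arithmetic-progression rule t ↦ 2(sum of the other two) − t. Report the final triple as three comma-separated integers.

start (-1,-2,1) = (f(1,0),f(0,1),f(1,1))
replace slot 3: 2·((-1)+(-2)) − 1 = -7 → (-1,-2,-7)
replace slot 2: 2·((-1)+(-7)) − (-2) = -14 → (-1,-14,-7)

-1,-14,-7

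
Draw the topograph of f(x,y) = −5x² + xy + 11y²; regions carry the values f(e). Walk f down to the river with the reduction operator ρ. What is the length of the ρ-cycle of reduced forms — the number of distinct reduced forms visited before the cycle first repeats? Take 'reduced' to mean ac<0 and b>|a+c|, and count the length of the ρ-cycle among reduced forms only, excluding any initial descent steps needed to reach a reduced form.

D = 221, ⌊√D⌋ = 14
descent: ρ → (11,-1,-5)
descent: ρ → (-5,11,5)  [lands on river]
river: ρ → (5,9,-7)
river: ρ → (-7,5,7)
river: ρ → (7,9,-5)
ρ-cycle length = 4 (tail of 2 descent steps not counted)

4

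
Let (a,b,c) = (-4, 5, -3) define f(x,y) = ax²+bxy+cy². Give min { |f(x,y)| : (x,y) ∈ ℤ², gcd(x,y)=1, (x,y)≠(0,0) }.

translate: b→3 (≡-5 mod 8), so (4,-5,3)→(4,3,2)
flip: (4,3,2)→(2,-3,4)
translate: b→1 (≡-3 mod 4), so (2,-3,4)→(2,1,3)
reduced (well bottom): (2,1,3) with a≤c, −a<b≤a
well minimum |f| = |-2| = 2 (negative-definite)

2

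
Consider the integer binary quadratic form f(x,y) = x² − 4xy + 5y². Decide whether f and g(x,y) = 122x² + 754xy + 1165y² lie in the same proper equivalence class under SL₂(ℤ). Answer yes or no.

D₁ = -4, D₂ = -4
f: translate: b→0 (≡-4 mod 2), so (1,-4,5)→(1,0,1)
f: reduced (well bottom): (1,0,1) with a≤c, −a<b≤a
g: translate: b→22 (≡754 mod 244), so (122,754,1165)→(122,22,1)
g: flip: (122,22,1)→(1,-22,122)
g: translate: b→0 (≡-22 mod 2), so (1,-22,122)→(1,0,1)
g: reduced (well bottom): (1,0,1) with a≤c, −a<b≤a
reduced forms (1, 0, 1) vs (1, 0, 1) ⇒ equivalent

yes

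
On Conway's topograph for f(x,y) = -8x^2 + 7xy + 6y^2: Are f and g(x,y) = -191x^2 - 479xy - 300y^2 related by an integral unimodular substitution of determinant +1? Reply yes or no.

D₁ = 241, D₂ = 241
river cycle of f (length 38): (6, 5, -9), (-9, 13, 2), (2, 15, -2), (-2, 13, 9), (9, 5, -6), (-6, 7, 8), (8, 9, -5), (-5, 11, 6), (6, 13, -3), (-3, 11, 10), … (28 more)
river cycle of g (length 38): (5, 9, -8), (-8, 7, 6), (6, 5, -9), (-9, 13, 2), (2, 15, -2), (-2, 13, 9), (9, 5, -6), (-6, 7, 8), (8, 9, -5), (-5, 11, 6), … (28 more)
cycles coincide ⇒ equivalent

yes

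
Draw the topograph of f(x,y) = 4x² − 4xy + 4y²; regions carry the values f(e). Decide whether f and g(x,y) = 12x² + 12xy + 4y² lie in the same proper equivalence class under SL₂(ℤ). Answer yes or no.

D₁ = -48, D₂ = -48
f: translate: b→4 (≡-4 mod 8), so (4,-4,4)→(4,4,4)
f: reduced (well bottom): (4,4,4) with a≤c, −a<b≤a
g: flip: (12,12,4)→(4,-12,12)
g: translate: b→4 (≡-12 mod 8), so (4,-12,12)→(4,4,4)
g: reduced (well bottom): (4,4,4) with a≤c, −a<b≤a
reduced forms (4, 4, 4) vs (4, 4, 4) ⇒ equivalent

yes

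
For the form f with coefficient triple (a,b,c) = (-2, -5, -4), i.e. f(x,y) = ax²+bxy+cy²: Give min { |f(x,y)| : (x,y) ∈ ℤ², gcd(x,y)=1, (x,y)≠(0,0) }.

translate: b→1 (≡5 mod 4), so (2,5,4)→(2,1,1)
flip: (2,1,1)→(1,-1,2)
translate: b→1 (≡-1 mod 2), so (1,-1,2)→(1,1,2)
reduced (well bottom): (1,1,2) with a≤c, −a<b≤a
well minimum |f| = |-1| = 1 (negative-definite)

1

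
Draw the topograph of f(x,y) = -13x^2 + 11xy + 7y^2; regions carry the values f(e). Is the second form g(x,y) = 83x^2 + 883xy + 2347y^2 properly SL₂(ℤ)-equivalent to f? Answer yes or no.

D₁ = 485, D₂ = 485
river cycle of f (length 10): (7, 17, -7), (-7, 11, 13), (13, 15, -5), (-5, 15, 13), (13, 11, -7), (-7, 17, 7), (7, 11, -13), (-13, 15, 5), (5, 15, -13), (-13, 11, 7)
river cycle of g (length 10): (7, 17, -7), (-7, 11, 13), (13, 15, -5), (-5, 15, 13), (13, 11, -7), (-7, 17, 7), (7, 11, -13), (-13, 15, 5), (5, 15, -13), (-13, 11, 7)
cycles coincide ⇒ equivalent

yes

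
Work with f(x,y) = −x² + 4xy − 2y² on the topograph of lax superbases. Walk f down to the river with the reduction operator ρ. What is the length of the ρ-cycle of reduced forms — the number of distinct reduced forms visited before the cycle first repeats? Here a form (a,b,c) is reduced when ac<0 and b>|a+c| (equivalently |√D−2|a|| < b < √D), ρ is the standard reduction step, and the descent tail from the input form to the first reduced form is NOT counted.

D = 8, ⌊√D⌋ = 2
descent: ρ → (-2,0,1)
descent: ρ → (1,2,-1)  [lands on river]
river: ρ → (-1,2,1)
ρ-cycle length = 2 (tail of 2 descent steps not counted)

2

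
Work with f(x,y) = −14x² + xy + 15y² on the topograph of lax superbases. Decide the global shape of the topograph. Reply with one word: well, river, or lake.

D = b²−4ac = 1² − 4·(-14)·15 = 841
D = 29² is a perfect square ⇒ form factors over ℤ ⇒ lakes

lake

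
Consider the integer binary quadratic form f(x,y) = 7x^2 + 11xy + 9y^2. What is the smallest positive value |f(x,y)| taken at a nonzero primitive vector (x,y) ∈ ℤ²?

translate: b→-3 (≡11 mod 14), so (7,11,9)→(7,-3,5)
flip: (7,-3,5)→(5,3,7)
reduced (well bottom): (5,3,7) with a≤c, −a<b≤a
well minimum = a = 5

5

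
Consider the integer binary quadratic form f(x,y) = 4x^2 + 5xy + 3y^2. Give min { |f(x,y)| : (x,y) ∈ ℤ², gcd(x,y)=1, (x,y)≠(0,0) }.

translate: b→-3 (≡5 mod 8), so (4,5,3)→(4,-3,2)
flip: (4,-3,2)→(2,3,4)
translate: b→-1 (≡3 mod 4), so (2,3,4)→(2,-1,3)
reduced (well bottom): (2,-1,3) with a≤c, −a<b≤a
well minimum = a = 2

2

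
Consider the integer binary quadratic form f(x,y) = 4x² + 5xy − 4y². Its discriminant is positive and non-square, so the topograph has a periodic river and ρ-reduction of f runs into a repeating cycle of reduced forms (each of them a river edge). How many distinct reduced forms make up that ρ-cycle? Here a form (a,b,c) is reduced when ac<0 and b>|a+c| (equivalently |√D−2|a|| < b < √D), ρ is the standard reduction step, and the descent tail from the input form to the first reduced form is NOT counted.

D = 89, ⌊√D⌋ = 9
river: ρ → (-4,3,5)
river: ρ → (5,7,-2)
river: ρ → (-2,9,1)
river: ρ → (1,9,-2)
river: ρ → (-2,7,5)
river: ρ → (5,3,-4)
river: ρ → (-4,5,4)
river: ρ → (4,3,-5)
river: ρ → (-5,7,2)
river: ρ → (2,9,-1)
river: ρ → (-1,9,2)
river: ρ → (2,7,-5)
river: ρ → (-5,3,4)
river: ρ → (4,5,-4)
ρ-cycle length = 14 (tail of 0 descent steps not counted)

14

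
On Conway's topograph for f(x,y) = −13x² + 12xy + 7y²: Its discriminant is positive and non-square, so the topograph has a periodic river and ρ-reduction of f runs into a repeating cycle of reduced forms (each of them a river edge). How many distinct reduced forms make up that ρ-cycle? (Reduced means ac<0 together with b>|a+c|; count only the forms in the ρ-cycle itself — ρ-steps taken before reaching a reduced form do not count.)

D = 508, ⌊√D⌋ = 22
river: ρ → (7,16,-9)
river: ρ → (-9,20,3)
river: ρ → (3,22,-2)
river: ρ → (-2,22,3)
river: ρ → (3,20,-9)
river: ρ → (-9,16,7)
river: ρ → (7,12,-13)
river: ρ → (-13,14,6)
river: ρ → (6,22,-1)
river: ρ → (-1,22,6)
river: ρ → (6,14,-13)
river: ρ → (-13,12,7)
ρ-cycle length = 12 (tail of 0 descent steps not counted)

12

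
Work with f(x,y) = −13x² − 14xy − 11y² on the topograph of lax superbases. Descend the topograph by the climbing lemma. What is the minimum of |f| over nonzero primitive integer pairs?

translate: b→-12 (≡14 mod 26), so (13,14,11)→(13,-12,10)
flip: (13,-12,10)→(10,12,13)
translate: b→-8 (≡12 mod 20), so (10,12,13)→(10,-8,11)
reduced (well bottom): (10,-8,11) with a≤c, −a<b≤a
well minimum |f| = |-10| = 10 (negative-definite)

10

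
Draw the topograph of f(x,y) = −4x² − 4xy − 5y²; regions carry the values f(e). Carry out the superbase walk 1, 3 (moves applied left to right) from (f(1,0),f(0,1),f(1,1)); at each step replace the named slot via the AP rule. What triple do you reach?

start (-4,-5,-13) = (f(1,0),f(0,1),f(1,1))
replace slot 1: 2·((-5)+(-13)) − (-4) = -32 → (-32,-5,-13)
replace slot 3: 2·((-32)+(-5)) − (-13) = -61 → (-32,-5,-61)

-32,-5,-61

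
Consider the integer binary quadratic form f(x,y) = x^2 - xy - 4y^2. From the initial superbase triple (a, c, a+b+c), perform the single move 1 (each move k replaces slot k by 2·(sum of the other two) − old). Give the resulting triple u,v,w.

start (1,-4,-4) = (f(1,0),f(0,1),f(1,1))
replace slot 1: 2·((-4)+(-4)) − 1 = -17 → (-17,-4,-4)

-17,-4,-4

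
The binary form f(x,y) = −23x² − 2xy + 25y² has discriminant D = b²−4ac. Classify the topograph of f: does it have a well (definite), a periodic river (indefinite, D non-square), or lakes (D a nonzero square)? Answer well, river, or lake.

D = b²−4ac = (-2)² − 4·(-23)·25 = 2304
D = 48² is a perfect square ⇒ form factors over ℤ ⇒ lakes

lake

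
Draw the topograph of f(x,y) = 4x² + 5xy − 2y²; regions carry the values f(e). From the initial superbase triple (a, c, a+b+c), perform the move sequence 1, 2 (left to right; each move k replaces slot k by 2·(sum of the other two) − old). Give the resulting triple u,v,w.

start (4,-2,7) = (f(1,0),f(0,1),f(1,1))
replace slot 1: 2·((-2)+7) − 4 = 6 → (6,-2,7)
replace slot 2: 2·(6+7) − (-2) = 28 → (6,28,7)

6,28,7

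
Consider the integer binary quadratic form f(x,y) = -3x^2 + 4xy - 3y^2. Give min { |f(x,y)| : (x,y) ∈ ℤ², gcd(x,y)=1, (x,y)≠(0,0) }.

translate: b→2 (≡-4 mod 6), so (3,-4,3)→(3,2,2)
flip: (3,2,2)→(2,-2,3)
translate: b→2 (≡-2 mod 4), so (2,-2,3)→(2,2,3)
reduced (well bottom): (2,2,3) with a≤c, −a<b≤a
well minimum |f| = |-2| = 2 (negative-definite)

2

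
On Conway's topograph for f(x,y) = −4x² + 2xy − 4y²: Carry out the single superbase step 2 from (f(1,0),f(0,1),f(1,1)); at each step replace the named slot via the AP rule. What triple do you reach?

start (-4,-4,-6) = (f(1,0),f(0,1),f(1,1))
replace slot 2: 2·((-4)+(-6)) − (-4) = -16 → (-4,-16,-6)

-4,-16,-6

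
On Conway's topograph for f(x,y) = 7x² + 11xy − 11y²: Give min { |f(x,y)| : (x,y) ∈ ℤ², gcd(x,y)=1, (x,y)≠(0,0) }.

river: ρ → (-11,11,7)
river: ρ → (7,17,-5)
river: ρ → (-5,13,13)
river: ρ → (13,13,-5)
river: ρ → (-5,17,7)
river: ρ → (7,11,-11)
closes: descent 0, river 6
min |a| on river = 5

5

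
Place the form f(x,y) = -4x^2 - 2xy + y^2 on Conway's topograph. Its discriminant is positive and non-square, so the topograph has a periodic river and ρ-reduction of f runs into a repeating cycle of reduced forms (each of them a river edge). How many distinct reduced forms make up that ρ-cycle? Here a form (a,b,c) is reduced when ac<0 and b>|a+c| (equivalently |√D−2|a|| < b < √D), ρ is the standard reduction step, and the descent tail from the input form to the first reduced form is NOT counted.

D = 20, ⌊√D⌋ = 4
descent: ρ → (1,4,-1)  [lands on river]
river: ρ → (-1,4,1)
ρ-cycle length = 2 (tail of 1 descent step not counted)

2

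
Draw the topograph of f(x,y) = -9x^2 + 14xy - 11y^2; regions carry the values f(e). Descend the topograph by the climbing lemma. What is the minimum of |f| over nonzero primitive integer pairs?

translate: b→4 (≡-14 mod 18), so (9,-14,11)→(9,4,6)
flip: (9,4,6)→(6,-4,9)
reduced (well bottom): (6,-4,9) with a≤c, −a<b≤a
well minimum |f| = |-6| = 6 (negative-definite)

6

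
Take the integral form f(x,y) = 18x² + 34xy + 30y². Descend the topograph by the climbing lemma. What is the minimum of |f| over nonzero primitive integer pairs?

translate: b→-2 (≡34 mod 36), so (18,34,30)→(18,-2,14)
flip: (18,-2,14)→(14,2,18)
reduced (well bottom): (14,2,18) with a≤c, −a<b≤a
well minimum = a = 14

14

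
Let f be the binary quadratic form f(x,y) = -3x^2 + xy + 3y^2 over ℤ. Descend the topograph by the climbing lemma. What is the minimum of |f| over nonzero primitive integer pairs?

river: ρ → (3,5,-1)
river: ρ → (-1,5,3)
river: ρ → (3,1,-3)
river: ρ → (-3,5,1)
river: ρ → (1,5,-3)
river: ρ → (-3,1,3)
closes: descent 0, river 6
min |a| on river = 1

1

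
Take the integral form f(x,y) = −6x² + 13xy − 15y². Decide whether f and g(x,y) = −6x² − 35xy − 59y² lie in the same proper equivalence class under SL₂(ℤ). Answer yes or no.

D₁ = -191, D₂ = -191
f is negative-definite; reduce −f:
−f: translate: b→-1 (≡-13 mod 12), so (6,-13,15)→(6,-1,8)
−f: reduced (well bottom): (6,-1,8) with a≤c, −a<b≤a
flip sign back: reduced form of f is (-6,1,-8)
g is negative-definite; reduce −g:
−g: translate: b→-1 (≡35 mod 12), so (6,35,59)→(6,-1,8)
−g: reduced (well bottom): (6,-1,8) with a≤c, −a<b≤a
flip sign back: reduced form of g is (-6,1,-8)
reduced forms (-6, 1, -8) vs (-6, 1, -8) ⇒ equivalent

yes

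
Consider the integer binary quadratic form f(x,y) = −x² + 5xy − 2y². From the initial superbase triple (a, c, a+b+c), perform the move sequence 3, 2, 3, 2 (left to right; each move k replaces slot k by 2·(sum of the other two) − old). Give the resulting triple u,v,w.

start (-1,-2,2) = (f(1,0),f(0,1),f(1,1))
replace slot 3: 2·((-1)+(-2)) − 2 = -8 → (-1,-2,-8)
replace slot 2: 2·((-1)+(-8)) − (-2) = -16 → (-1,-16,-8)
replace slot 3: 2·((-1)+(-16)) − (-8) = -26 → (-1,-16,-26)
replace slot 2: 2·((-1)+(-26)) − (-16) = -38 → (-1,-38,-26)

-1,-38,-26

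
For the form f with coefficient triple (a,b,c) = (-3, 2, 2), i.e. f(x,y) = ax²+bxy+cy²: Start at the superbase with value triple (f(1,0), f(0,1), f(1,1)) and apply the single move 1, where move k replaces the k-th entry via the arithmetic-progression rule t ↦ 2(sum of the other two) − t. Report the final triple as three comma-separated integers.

start (-3,2,1) = (f(1,0),f(0,1),f(1,1))
replace slot 1: 2·(2+1) − (-3) = 9 → (9,2,1)

9,2,1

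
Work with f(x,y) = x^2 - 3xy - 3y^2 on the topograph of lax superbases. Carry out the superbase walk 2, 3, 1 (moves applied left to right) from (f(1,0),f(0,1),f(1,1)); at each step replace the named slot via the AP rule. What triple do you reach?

start (1,-3,-5) = (f(1,0),f(0,1),f(1,1))
replace slot 2: 2·(1+(-5)) − (-3) = -5 → (1,-5,-5)
replace slot 3: 2·(1+(-5)) − (-5) = -3 → (1,-5,-3)
replace slot 1: 2·((-5)+(-3)) − 1 = -17 → (-17,-5,-3)

-17,-5,-3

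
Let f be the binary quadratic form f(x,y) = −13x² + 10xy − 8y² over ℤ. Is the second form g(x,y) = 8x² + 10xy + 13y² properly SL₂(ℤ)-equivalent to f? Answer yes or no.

D₁ = -316, D₂ = -316
f is negative-definite; reduce −f:
−f: flip: (13,-10,8)→(8,10,13)
−f: translate: b→-6 (≡10 mod 16), so (8,10,13)→(8,-6,11)
−f: reduced (well bottom): (8,-6,11) with a≤c, −a<b≤a
flip sign back: reduced form of f is (-8,6,-11)
g: translate: b→-6 (≡10 mod 16), so (8,10,13)→(8,-6,11)
g: reduced (well bottom): (8,-6,11) with a≤c, −a<b≤a
reduced forms (-8, 6, -11) vs (8, -6, 11) ⇒ inequivalent

no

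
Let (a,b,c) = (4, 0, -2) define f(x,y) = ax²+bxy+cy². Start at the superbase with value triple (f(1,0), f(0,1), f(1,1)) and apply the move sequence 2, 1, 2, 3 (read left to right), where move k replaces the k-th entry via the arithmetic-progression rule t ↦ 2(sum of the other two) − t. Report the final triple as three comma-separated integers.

start (4,-2,2) = (f(1,0),f(0,1),f(1,1))
replace slot 2: 2·(4+2) − (-2) = 14 → (4,14,2)
replace slot 1: 2·(14+2) − 4 = 28 → (28,14,2)
replace slot 2: 2·(28+2) − 14 = 46 → (28,46,2)
replace slot 3: 2·(28+46) − 2 = 146 → (28,46,146)

28,46,146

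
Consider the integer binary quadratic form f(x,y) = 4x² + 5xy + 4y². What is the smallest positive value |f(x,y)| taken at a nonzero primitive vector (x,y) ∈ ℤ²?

translate: b→-3 (≡5 mod 8), so (4,5,4)→(4,-3,3)
flip: (4,-3,3)→(3,3,4)
reduced (well bottom): (3,3,4) with a≤c, −a<b≤a
well minimum = a = 3

3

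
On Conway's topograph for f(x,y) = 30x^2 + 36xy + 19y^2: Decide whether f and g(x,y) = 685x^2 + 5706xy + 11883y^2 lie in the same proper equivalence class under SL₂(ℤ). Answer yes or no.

D₁ = -984, D₂ = -984
f: translate: b→-24 (≡36 mod 60), so (30,36,19)→(30,-24,13)
f: flip: (30,-24,13)→(13,24,30)
f: translate: b→-2 (≡24 mod 26), so (13,24,30)→(13,-2,19)
f: reduced (well bottom): (13,-2,19) with a≤c, −a<b≤a
g: translate: b→226 (≡5706 mod 1370), so (685,5706,11883)→(685,226,19)
g: flip: (685,226,19)→(19,-226,685)
g: translate: b→2 (≡-226 mod 38), so (19,-226,685)→(19,2,13)
g: flip: (19,2,13)→(13,-2,19)
g: reduced (well bottom): (13,-2,19) with a≤c, −a<b≤a
reduced forms (13, -2, 19) vs (13, -2, 19) ⇒ equivalent

yes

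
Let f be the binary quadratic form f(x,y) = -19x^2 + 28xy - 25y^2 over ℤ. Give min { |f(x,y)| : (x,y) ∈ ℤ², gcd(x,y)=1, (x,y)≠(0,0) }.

translate: b→10 (≡-28 mod 38), so (19,-28,25)→(19,10,16)
flip: (19,10,16)→(16,-10,19)
reduced (well bottom): (16,-10,19) with a≤c, −a<b≤a
well minimum |f| = |-16| = 16 (negative-definite)

16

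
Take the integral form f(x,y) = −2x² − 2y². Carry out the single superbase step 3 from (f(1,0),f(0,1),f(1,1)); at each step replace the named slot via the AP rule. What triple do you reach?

start (-2,-2,-4) = (f(1,0),f(0,1),f(1,1))
replace slot 3: 2·((-2)+(-2)) − (-4) = -4 → (-2,-2,-4)

-2,-2,-4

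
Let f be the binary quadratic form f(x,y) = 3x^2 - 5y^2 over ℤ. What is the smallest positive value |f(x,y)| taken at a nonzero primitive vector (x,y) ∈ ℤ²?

descent: ρ → (-5,0,3)
descent: ρ → (3,6,-2)  [lands on river]
river: ρ → (-2,6,3)
closes: descent 2, river 2
min |a| on river = 2

2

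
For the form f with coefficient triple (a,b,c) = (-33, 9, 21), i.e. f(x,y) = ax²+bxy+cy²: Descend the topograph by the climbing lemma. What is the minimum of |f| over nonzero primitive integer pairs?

descent: ρ → (21,33,-21)  [lands on river]
river: ρ → (-21,51,3)
river: ρ → (3,51,-21)
river: ρ → (-21,33,21)
river: ρ → (21,51,-3)
river: ρ → (-3,51,21)
closes: descent 1, river 6
min |a| on river = 3

3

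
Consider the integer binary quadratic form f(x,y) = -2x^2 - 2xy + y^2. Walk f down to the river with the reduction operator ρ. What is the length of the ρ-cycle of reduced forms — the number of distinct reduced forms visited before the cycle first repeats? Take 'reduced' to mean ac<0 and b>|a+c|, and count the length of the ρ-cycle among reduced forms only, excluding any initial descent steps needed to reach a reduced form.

D = 12, ⌊√D⌋ = 3
descent: ρ → (1,2,-2)  [lands on river]
river: ρ → (-2,2,1)
ρ-cycle length = 2 (tail of 1 descent step not counted)

2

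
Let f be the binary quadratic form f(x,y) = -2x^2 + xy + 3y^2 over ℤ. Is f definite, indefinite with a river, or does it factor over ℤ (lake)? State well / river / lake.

D = b²−4ac = 1² − 4·(-2)·3 = 25
D = 5² is a perfect square ⇒ form factors over ℤ ⇒ lakes

lake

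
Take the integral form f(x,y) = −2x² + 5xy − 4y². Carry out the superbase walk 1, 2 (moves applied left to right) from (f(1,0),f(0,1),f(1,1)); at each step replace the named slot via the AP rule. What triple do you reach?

start (-2,-4,-1) = (f(1,0),f(0,1),f(1,1))
replace slot 1: 2·((-4)+(-1)) − (-2) = -8 → (-8,-4,-1)
replace slot 2: 2·((-8)+(-1)) − (-4) = -14 → (-8,-14,-1)

-8,-14,-1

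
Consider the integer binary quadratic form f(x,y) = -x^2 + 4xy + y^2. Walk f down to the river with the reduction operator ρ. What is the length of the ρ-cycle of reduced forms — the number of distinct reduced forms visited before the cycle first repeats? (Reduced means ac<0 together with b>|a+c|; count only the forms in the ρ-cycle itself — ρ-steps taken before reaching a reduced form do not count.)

D = 20, ⌊√D⌋ = 4
river: ρ → (1,4,-1)
river: ρ → (-1,4,1)
ρ-cycle length = 2 (tail of 0 descent steps not counted)

2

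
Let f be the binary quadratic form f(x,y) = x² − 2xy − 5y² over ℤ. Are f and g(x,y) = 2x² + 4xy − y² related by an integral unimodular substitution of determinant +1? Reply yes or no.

D₁ = 24, D₂ = 24
river cycle of f (length 2): (1, 4, -2), (-2, 4, 1)
river cycle of g (length 2): (-1, 4, 2), (2, 4, -1)
cycles differ ⇒ inequivalent

no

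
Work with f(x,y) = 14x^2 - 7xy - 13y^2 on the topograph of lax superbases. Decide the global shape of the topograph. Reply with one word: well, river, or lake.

D = b²−4ac = (-7)² − 4·14·(-13) = 777
D > 0 non-square ⇒ indefinite ⇒ periodic river

river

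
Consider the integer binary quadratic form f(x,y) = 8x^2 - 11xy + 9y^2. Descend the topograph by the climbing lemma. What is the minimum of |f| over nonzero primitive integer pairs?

translate: b→5 (≡-11 mod 16), so (8,-11,9)→(8,5,6)
flip: (8,5,6)→(6,-5,8)
reduced (well bottom): (6,-5,8) with a≤c, −a<b≤a
well minimum = a = 6

6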